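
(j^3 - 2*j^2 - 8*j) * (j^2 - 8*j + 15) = j^5 - 10*j^4 + 23*j^3 + 34*j^2 - 120*j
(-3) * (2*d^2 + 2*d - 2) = -6*d^2 - 6*d + 6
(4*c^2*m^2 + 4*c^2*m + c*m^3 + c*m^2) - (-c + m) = 4*c^2*m^2 + 4*c^2*m + c*m^3 + c*m^2 + c - m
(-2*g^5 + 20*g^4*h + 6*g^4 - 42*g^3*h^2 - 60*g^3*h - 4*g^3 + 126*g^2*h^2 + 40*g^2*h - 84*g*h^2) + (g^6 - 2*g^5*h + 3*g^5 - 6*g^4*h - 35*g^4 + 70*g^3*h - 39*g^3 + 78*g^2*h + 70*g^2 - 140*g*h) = g^6 - 2*g^5*h + g^5 + 14*g^4*h - 29*g^4 - 42*g^3*h^2 + 10*g^3*h - 43*g^3 + 126*g^2*h^2 + 118*g^2*h + 70*g^2 - 84*g*h^2 - 140*g*h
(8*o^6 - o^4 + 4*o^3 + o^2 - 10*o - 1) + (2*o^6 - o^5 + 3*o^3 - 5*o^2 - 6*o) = 10*o^6 - o^5 - o^4 + 7*o^3 - 4*o^2 - 16*o - 1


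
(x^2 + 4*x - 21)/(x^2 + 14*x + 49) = (x - 3)/(x + 7)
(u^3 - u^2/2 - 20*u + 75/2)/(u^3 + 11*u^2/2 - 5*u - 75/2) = (u - 3)/(u + 3)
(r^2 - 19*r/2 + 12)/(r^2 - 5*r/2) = (2*r^2 - 19*r + 24)/(r*(2*r - 5))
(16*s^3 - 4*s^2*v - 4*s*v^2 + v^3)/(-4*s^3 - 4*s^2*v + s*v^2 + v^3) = (-4*s + v)/(s + v)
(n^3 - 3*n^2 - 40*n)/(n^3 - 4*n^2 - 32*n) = (n + 5)/(n + 4)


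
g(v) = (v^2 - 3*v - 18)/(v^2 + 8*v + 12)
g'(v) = (-2*v - 8)*(v^2 - 3*v - 18)/(v^2 + 8*v + 12)^2 + (2*v - 3)/(v^2 + 8*v + 12)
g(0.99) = -0.96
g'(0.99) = 0.41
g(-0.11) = -1.59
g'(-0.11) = 0.82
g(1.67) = -0.72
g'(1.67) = 0.30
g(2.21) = -0.57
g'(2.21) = 0.25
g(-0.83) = -2.45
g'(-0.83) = 1.80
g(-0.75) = -2.31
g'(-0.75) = 1.61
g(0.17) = -1.38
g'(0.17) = 0.66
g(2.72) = -0.46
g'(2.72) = 0.21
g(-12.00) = 2.70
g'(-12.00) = 0.27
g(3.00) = -0.40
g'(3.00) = 0.19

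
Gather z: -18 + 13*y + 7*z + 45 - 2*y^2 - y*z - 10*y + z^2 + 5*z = -2*y^2 + 3*y + z^2 + z*(12 - y) + 27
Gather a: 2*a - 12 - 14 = 2*a - 26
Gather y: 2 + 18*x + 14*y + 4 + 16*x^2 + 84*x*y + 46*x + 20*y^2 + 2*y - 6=16*x^2 + 64*x + 20*y^2 + y*(84*x + 16)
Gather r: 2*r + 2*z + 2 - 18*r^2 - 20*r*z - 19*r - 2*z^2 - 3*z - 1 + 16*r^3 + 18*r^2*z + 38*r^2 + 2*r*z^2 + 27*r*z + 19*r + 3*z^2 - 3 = 16*r^3 + r^2*(18*z + 20) + r*(2*z^2 + 7*z + 2) + z^2 - z - 2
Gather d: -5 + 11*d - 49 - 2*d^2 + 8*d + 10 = -2*d^2 + 19*d - 44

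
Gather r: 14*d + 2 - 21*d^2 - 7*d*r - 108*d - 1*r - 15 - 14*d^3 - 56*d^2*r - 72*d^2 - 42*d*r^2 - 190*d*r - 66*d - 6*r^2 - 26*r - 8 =-14*d^3 - 93*d^2 - 160*d + r^2*(-42*d - 6) + r*(-56*d^2 - 197*d - 27) - 21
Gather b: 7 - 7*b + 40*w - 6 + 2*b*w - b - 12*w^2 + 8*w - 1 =b*(2*w - 8) - 12*w^2 + 48*w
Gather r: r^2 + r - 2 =r^2 + r - 2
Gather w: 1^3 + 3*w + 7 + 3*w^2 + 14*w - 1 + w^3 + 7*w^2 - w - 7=w^3 + 10*w^2 + 16*w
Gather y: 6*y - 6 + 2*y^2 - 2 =2*y^2 + 6*y - 8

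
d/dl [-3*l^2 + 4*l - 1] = 4 - 6*l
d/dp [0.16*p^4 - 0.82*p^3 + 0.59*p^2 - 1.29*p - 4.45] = 0.64*p^3 - 2.46*p^2 + 1.18*p - 1.29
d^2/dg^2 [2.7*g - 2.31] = 0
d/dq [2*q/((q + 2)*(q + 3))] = 2*(6 - q^2)/(q^4 + 10*q^3 + 37*q^2 + 60*q + 36)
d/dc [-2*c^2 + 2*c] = 2 - 4*c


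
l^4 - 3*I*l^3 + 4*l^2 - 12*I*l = l*(l - 3*I)*(l - 2*I)*(l + 2*I)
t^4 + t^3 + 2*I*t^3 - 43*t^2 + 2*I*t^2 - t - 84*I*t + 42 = (t - 6)*(t + 7)*(t + I)^2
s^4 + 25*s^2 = s^2*(s - 5*I)*(s + 5*I)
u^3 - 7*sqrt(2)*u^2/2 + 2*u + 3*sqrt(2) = (u - 3*sqrt(2))*(u - sqrt(2))*(u + sqrt(2)/2)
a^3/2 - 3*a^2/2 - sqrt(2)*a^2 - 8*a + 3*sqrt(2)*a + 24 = (a/2 + sqrt(2))*(a - 3)*(a - 4*sqrt(2))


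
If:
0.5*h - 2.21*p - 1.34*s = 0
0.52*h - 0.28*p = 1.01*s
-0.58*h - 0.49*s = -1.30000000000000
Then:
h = 1.54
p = -0.16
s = 0.83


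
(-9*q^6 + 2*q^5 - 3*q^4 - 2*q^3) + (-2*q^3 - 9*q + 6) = -9*q^6 + 2*q^5 - 3*q^4 - 4*q^3 - 9*q + 6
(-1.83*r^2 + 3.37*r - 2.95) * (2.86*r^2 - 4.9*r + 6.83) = -5.2338*r^4 + 18.6052*r^3 - 37.4489*r^2 + 37.4721*r - 20.1485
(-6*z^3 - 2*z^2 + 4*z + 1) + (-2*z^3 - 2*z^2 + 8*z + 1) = -8*z^3 - 4*z^2 + 12*z + 2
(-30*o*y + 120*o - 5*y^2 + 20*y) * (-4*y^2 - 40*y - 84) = 120*o*y^3 + 720*o*y^2 - 2280*o*y - 10080*o + 20*y^4 + 120*y^3 - 380*y^2 - 1680*y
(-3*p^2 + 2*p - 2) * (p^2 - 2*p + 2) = -3*p^4 + 8*p^3 - 12*p^2 + 8*p - 4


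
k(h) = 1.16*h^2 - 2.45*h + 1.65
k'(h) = 2.32*h - 2.45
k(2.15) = 1.74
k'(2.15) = 2.54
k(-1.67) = 8.98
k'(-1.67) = -6.32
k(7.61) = 50.18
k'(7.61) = 15.21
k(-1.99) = 11.12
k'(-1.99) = -7.07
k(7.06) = 42.17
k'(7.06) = 13.93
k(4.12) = 11.25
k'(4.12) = 7.11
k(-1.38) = 7.24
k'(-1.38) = -5.65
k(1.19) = 0.38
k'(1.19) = 0.31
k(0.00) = 1.65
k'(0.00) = -2.45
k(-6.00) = 58.11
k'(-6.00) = -16.37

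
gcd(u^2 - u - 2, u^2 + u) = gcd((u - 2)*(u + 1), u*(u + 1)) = u + 1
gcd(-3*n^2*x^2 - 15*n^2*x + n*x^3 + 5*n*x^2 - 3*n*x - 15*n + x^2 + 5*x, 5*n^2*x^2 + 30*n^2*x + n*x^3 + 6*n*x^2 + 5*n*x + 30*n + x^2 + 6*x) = n*x + 1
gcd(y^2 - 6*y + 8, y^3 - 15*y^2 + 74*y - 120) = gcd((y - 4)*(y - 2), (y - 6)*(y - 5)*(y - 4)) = y - 4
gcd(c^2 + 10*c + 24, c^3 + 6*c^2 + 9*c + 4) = c + 4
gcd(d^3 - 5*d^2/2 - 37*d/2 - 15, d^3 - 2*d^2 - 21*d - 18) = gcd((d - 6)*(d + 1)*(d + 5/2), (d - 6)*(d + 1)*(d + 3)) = d^2 - 5*d - 6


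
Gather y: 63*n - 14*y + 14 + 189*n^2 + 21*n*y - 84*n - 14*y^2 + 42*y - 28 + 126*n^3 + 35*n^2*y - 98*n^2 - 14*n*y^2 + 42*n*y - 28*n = 126*n^3 + 91*n^2 - 49*n + y^2*(-14*n - 14) + y*(35*n^2 + 63*n + 28) - 14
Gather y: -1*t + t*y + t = t*y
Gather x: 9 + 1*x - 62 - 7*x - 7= -6*x - 60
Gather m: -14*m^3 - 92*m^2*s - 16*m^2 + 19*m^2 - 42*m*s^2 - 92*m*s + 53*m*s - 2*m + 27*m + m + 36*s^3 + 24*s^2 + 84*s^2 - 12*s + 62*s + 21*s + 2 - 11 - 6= -14*m^3 + m^2*(3 - 92*s) + m*(-42*s^2 - 39*s + 26) + 36*s^3 + 108*s^2 + 71*s - 15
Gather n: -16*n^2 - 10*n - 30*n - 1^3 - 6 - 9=-16*n^2 - 40*n - 16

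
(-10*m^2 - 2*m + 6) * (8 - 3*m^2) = 30*m^4 + 6*m^3 - 98*m^2 - 16*m + 48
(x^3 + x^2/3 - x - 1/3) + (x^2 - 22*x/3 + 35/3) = x^3 + 4*x^2/3 - 25*x/3 + 34/3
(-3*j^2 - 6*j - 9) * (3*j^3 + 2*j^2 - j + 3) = -9*j^5 - 24*j^4 - 36*j^3 - 21*j^2 - 9*j - 27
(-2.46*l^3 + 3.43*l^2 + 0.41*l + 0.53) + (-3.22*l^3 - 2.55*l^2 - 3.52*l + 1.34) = -5.68*l^3 + 0.88*l^2 - 3.11*l + 1.87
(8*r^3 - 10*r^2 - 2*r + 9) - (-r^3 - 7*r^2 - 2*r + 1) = 9*r^3 - 3*r^2 + 8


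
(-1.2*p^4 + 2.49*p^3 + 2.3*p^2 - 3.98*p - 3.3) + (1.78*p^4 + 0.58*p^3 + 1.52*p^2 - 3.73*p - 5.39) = 0.58*p^4 + 3.07*p^3 + 3.82*p^2 - 7.71*p - 8.69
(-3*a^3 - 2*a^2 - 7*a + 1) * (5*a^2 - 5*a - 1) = -15*a^5 + 5*a^4 - 22*a^3 + 42*a^2 + 2*a - 1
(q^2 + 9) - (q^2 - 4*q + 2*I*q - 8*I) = 4*q - 2*I*q + 9 + 8*I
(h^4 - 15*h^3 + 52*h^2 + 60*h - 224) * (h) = h^5 - 15*h^4 + 52*h^3 + 60*h^2 - 224*h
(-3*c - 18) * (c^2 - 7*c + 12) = -3*c^3 + 3*c^2 + 90*c - 216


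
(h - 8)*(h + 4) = h^2 - 4*h - 32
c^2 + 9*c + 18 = (c + 3)*(c + 6)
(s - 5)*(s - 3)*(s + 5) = s^3 - 3*s^2 - 25*s + 75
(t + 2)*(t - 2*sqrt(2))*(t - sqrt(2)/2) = t^3 - 5*sqrt(2)*t^2/2 + 2*t^2 - 5*sqrt(2)*t + 2*t + 4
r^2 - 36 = (r - 6)*(r + 6)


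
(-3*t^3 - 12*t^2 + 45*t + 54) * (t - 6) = -3*t^4 + 6*t^3 + 117*t^2 - 216*t - 324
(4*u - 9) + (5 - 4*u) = -4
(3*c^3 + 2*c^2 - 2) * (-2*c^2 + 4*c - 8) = -6*c^5 + 8*c^4 - 16*c^3 - 12*c^2 - 8*c + 16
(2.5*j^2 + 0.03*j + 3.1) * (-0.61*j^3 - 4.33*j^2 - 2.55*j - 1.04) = -1.525*j^5 - 10.8433*j^4 - 8.3959*j^3 - 16.0995*j^2 - 7.9362*j - 3.224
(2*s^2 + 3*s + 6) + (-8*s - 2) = 2*s^2 - 5*s + 4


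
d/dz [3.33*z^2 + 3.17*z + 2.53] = 6.66*z + 3.17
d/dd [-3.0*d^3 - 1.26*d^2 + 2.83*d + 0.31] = -9.0*d^2 - 2.52*d + 2.83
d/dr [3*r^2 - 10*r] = 6*r - 10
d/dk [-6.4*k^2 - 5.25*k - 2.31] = -12.8*k - 5.25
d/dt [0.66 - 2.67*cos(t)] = 2.67*sin(t)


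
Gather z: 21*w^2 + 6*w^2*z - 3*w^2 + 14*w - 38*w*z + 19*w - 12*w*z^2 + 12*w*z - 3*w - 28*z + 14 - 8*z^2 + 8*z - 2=18*w^2 + 30*w + z^2*(-12*w - 8) + z*(6*w^2 - 26*w - 20) + 12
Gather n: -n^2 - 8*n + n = -n^2 - 7*n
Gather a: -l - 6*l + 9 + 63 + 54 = 126 - 7*l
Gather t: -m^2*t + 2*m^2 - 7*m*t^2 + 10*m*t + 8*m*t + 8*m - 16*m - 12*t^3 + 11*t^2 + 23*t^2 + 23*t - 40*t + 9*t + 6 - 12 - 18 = 2*m^2 - 8*m - 12*t^3 + t^2*(34 - 7*m) + t*(-m^2 + 18*m - 8) - 24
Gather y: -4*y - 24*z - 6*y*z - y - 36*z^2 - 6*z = y*(-6*z - 5) - 36*z^2 - 30*z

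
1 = 1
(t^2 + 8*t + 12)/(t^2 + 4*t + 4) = (t + 6)/(t + 2)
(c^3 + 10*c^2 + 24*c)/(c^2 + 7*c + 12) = c*(c + 6)/(c + 3)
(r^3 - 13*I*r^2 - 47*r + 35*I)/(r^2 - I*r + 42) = (r^2 - 6*I*r - 5)/(r + 6*I)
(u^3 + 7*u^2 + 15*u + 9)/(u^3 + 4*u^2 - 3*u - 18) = (u + 1)/(u - 2)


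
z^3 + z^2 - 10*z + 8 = (z - 2)*(z - 1)*(z + 4)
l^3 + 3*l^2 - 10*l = l*(l - 2)*(l + 5)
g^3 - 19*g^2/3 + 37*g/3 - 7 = (g - 3)*(g - 7/3)*(g - 1)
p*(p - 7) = p^2 - 7*p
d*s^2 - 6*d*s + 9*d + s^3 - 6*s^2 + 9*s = (d + s)*(s - 3)^2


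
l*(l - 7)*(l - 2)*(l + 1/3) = l^4 - 26*l^3/3 + 11*l^2 + 14*l/3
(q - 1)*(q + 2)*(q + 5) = q^3 + 6*q^2 + 3*q - 10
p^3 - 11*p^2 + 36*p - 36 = (p - 6)*(p - 3)*(p - 2)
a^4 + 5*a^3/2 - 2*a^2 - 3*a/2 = a*(a - 1)*(a + 1/2)*(a + 3)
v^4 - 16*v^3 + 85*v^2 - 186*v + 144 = (v - 8)*(v - 3)^2*(v - 2)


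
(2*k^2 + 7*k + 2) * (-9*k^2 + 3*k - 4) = -18*k^4 - 57*k^3 - 5*k^2 - 22*k - 8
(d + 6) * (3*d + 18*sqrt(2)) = 3*d^2 + 18*d + 18*sqrt(2)*d + 108*sqrt(2)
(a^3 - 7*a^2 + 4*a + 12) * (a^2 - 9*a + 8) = a^5 - 16*a^4 + 75*a^3 - 80*a^2 - 76*a + 96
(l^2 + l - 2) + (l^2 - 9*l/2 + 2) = 2*l^2 - 7*l/2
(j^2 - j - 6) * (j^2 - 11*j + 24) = j^4 - 12*j^3 + 29*j^2 + 42*j - 144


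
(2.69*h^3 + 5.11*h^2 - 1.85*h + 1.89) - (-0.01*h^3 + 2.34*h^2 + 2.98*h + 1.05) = 2.7*h^3 + 2.77*h^2 - 4.83*h + 0.84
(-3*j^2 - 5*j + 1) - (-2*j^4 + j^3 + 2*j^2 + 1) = 2*j^4 - j^3 - 5*j^2 - 5*j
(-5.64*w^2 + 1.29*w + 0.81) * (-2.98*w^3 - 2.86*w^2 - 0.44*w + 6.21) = 16.8072*w^5 + 12.2862*w^4 - 3.6216*w^3 - 37.9086*w^2 + 7.6545*w + 5.0301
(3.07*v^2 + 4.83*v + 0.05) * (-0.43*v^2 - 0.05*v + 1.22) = -1.3201*v^4 - 2.2304*v^3 + 3.4824*v^2 + 5.8901*v + 0.061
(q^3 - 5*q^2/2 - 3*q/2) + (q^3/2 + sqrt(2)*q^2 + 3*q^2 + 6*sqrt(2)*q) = 3*q^3/2 + q^2/2 + sqrt(2)*q^2 - 3*q/2 + 6*sqrt(2)*q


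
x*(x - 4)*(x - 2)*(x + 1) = x^4 - 5*x^3 + 2*x^2 + 8*x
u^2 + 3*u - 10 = (u - 2)*(u + 5)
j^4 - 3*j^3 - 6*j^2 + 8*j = j*(j - 4)*(j - 1)*(j + 2)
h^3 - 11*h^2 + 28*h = h*(h - 7)*(h - 4)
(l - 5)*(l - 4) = l^2 - 9*l + 20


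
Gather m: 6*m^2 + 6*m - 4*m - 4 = 6*m^2 + 2*m - 4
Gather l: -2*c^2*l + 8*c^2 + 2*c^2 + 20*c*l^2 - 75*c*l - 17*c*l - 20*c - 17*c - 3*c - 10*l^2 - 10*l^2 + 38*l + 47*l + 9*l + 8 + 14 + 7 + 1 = 10*c^2 - 40*c + l^2*(20*c - 20) + l*(-2*c^2 - 92*c + 94) + 30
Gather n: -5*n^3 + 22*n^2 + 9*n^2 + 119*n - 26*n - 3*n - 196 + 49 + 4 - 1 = -5*n^3 + 31*n^2 + 90*n - 144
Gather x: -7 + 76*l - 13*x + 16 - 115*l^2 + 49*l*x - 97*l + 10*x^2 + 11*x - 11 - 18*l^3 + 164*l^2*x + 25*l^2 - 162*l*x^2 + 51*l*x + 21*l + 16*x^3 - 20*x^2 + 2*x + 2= -18*l^3 - 90*l^2 + 16*x^3 + x^2*(-162*l - 10) + x*(164*l^2 + 100*l)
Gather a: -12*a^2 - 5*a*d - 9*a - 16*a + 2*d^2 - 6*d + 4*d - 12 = -12*a^2 + a*(-5*d - 25) + 2*d^2 - 2*d - 12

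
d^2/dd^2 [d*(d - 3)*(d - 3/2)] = 6*d - 9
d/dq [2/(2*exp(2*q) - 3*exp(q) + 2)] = (6 - 8*exp(q))*exp(q)/(2*exp(2*q) - 3*exp(q) + 2)^2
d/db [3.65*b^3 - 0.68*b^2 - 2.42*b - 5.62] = 10.95*b^2 - 1.36*b - 2.42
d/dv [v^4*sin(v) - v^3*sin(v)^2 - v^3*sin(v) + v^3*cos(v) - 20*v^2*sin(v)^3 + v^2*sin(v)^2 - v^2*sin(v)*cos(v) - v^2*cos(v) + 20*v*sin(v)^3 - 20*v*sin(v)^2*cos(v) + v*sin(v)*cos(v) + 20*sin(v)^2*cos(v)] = v^4*cos(v) + 3*v^3*sin(v) - v^3*sin(2*v) - v^3*cos(v) - 2*v^2*sin(v) + v^2*sin(2*v) - 12*v^2*cos(v) + v^2*cos(2*v)/2 + 15*v^2*cos(3*v) - 3*v^2/2 - 25*v*sin(v) - v*sin(2*v) - 5*v*sin(3*v) + 13*v*cos(v) - 15*v*cos(3*v) + v + 10*sin(v) + sin(2*v)/2 + 10*sin(3*v) - 5*cos(v) + 5*cos(3*v)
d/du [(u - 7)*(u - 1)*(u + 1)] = 3*u^2 - 14*u - 1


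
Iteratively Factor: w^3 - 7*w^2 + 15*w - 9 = (w - 1)*(w^2 - 6*w + 9) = (w - 3)*(w - 1)*(w - 3)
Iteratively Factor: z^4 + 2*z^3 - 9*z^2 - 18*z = (z + 2)*(z^3 - 9*z) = (z - 3)*(z + 2)*(z^2 + 3*z) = (z - 3)*(z + 2)*(z + 3)*(z)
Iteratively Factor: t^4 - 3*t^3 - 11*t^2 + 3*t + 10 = (t - 1)*(t^3 - 2*t^2 - 13*t - 10) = (t - 1)*(t + 1)*(t^2 - 3*t - 10) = (t - 1)*(t + 1)*(t + 2)*(t - 5)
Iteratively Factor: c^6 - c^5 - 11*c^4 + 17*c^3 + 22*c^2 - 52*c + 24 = (c + 3)*(c^5 - 4*c^4 + c^3 + 14*c^2 - 20*c + 8) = (c - 2)*(c + 3)*(c^4 - 2*c^3 - 3*c^2 + 8*c - 4) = (c - 2)*(c - 1)*(c + 3)*(c^3 - c^2 - 4*c + 4) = (c - 2)*(c - 1)^2*(c + 3)*(c^2 - 4) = (c - 2)^2*(c - 1)^2*(c + 3)*(c + 2)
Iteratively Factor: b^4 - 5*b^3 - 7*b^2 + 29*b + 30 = (b - 3)*(b^3 - 2*b^2 - 13*b - 10) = (b - 3)*(b + 1)*(b^2 - 3*b - 10) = (b - 3)*(b + 1)*(b + 2)*(b - 5)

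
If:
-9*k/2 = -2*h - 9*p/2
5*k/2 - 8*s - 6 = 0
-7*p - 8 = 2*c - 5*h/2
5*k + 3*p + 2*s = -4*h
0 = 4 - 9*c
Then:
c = 4/9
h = 4184/3219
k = -6604/28971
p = -7780/9657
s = -23792/28971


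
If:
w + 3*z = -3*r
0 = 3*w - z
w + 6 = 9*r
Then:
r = 20/31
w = -6/31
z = -18/31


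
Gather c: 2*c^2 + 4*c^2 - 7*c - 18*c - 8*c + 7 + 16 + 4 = 6*c^2 - 33*c + 27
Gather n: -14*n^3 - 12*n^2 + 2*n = -14*n^3 - 12*n^2 + 2*n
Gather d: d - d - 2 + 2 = 0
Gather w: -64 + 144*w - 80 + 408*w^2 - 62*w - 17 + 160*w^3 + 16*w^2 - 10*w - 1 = 160*w^3 + 424*w^2 + 72*w - 162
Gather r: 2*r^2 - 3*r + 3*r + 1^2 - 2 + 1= 2*r^2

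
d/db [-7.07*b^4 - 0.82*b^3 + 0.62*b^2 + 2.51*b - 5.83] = -28.28*b^3 - 2.46*b^2 + 1.24*b + 2.51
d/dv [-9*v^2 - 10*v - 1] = -18*v - 10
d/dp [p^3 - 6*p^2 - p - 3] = 3*p^2 - 12*p - 1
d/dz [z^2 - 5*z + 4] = 2*z - 5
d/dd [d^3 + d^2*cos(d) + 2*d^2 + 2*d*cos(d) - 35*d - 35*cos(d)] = -d^2*sin(d) + 3*d^2 + 2*sqrt(2)*d*cos(d + pi/4) + 4*d + 35*sin(d) + 2*cos(d) - 35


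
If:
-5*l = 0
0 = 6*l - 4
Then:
No Solution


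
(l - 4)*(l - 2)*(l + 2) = l^3 - 4*l^2 - 4*l + 16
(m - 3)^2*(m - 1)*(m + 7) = m^4 - 34*m^2 + 96*m - 63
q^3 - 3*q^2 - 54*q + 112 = (q - 8)*(q - 2)*(q + 7)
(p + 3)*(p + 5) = p^2 + 8*p + 15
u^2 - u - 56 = (u - 8)*(u + 7)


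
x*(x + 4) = x^2 + 4*x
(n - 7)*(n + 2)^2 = n^3 - 3*n^2 - 24*n - 28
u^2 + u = u*(u + 1)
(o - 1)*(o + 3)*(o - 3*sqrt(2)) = o^3 - 3*sqrt(2)*o^2 + 2*o^2 - 6*sqrt(2)*o - 3*o + 9*sqrt(2)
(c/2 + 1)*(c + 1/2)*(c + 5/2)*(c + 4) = c^4/2 + 9*c^3/2 + 109*c^2/8 + 63*c/4 + 5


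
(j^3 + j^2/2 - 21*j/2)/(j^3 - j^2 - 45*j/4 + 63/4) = 2*j/(2*j - 3)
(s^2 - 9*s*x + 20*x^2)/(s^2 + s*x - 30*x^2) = (s - 4*x)/(s + 6*x)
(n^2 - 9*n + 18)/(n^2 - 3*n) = (n - 6)/n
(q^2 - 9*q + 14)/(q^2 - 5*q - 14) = (q - 2)/(q + 2)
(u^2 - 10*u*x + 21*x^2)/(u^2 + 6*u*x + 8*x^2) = (u^2 - 10*u*x + 21*x^2)/(u^2 + 6*u*x + 8*x^2)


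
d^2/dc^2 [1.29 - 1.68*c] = 0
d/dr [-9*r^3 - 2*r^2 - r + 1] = -27*r^2 - 4*r - 1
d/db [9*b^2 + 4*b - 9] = 18*b + 4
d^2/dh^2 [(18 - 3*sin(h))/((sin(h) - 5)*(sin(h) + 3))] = 3*(sin(h)^5 - 22*sin(h)^4 + 124*sin(h)^3 - 378*sin(h)^2 + 243*sin(h) + 288)/((sin(h) - 5)^3*(sin(h) + 3)^3)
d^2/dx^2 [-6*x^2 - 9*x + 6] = -12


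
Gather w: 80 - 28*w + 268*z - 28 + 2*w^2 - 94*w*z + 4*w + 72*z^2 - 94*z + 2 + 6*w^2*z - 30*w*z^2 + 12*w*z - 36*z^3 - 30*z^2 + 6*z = w^2*(6*z + 2) + w*(-30*z^2 - 82*z - 24) - 36*z^3 + 42*z^2 + 180*z + 54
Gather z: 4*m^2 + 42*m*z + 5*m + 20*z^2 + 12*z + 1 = 4*m^2 + 5*m + 20*z^2 + z*(42*m + 12) + 1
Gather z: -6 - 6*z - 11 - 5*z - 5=-11*z - 22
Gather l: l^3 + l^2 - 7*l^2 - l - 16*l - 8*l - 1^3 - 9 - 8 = l^3 - 6*l^2 - 25*l - 18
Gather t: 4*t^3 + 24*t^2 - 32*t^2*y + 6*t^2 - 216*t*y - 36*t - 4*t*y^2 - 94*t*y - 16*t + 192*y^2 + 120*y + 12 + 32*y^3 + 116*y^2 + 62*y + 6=4*t^3 + t^2*(30 - 32*y) + t*(-4*y^2 - 310*y - 52) + 32*y^3 + 308*y^2 + 182*y + 18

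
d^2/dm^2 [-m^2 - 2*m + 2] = -2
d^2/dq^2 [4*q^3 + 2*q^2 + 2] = 24*q + 4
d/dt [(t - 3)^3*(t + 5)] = 4*(t - 3)^2*(t + 3)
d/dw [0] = 0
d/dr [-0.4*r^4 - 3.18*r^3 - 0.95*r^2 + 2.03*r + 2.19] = -1.6*r^3 - 9.54*r^2 - 1.9*r + 2.03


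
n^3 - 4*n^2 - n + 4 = (n - 4)*(n - 1)*(n + 1)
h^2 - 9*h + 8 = (h - 8)*(h - 1)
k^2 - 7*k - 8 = (k - 8)*(k + 1)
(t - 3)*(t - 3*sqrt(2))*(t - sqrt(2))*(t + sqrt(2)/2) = t^4 - 7*sqrt(2)*t^3/2 - 3*t^3 + 2*t^2 + 21*sqrt(2)*t^2/2 - 6*t + 3*sqrt(2)*t - 9*sqrt(2)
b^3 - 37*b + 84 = (b - 4)*(b - 3)*(b + 7)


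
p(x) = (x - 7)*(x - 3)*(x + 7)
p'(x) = (x - 7)*(x - 3) + (x - 7)*(x + 7) + (x - 3)*(x + 7) = 3*x^2 - 6*x - 49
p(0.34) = 130.03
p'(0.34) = -50.69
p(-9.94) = -644.46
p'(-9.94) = 307.05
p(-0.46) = 168.81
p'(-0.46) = -45.61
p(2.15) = 37.72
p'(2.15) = -48.03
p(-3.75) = 235.83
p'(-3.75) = 15.69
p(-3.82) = 234.66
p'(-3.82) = 17.70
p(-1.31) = 203.79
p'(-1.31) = -35.99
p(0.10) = 142.07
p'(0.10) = -49.57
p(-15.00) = -3168.00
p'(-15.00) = 716.00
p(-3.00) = 240.00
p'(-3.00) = -4.00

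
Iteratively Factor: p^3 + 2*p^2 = (p)*(p^2 + 2*p) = p^2*(p + 2)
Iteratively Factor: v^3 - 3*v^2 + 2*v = (v - 2)*(v^2 - v) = (v - 2)*(v - 1)*(v)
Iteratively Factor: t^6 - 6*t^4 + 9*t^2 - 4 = (t + 1)*(t^5 - t^4 - 5*t^3 + 5*t^2 + 4*t - 4) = (t + 1)^2*(t^4 - 2*t^3 - 3*t^2 + 8*t - 4) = (t + 1)^2*(t + 2)*(t^3 - 4*t^2 + 5*t - 2) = (t - 2)*(t + 1)^2*(t + 2)*(t^2 - 2*t + 1) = (t - 2)*(t - 1)*(t + 1)^2*(t + 2)*(t - 1)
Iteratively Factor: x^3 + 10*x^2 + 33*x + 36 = (x + 3)*(x^2 + 7*x + 12) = (x + 3)^2*(x + 4)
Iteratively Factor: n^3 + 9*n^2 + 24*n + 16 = (n + 1)*(n^2 + 8*n + 16) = (n + 1)*(n + 4)*(n + 4)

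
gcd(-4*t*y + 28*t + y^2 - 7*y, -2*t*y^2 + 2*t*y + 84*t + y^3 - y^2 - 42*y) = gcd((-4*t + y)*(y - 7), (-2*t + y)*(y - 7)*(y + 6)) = y - 7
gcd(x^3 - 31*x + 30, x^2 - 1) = x - 1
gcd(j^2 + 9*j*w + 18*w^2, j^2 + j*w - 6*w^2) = j + 3*w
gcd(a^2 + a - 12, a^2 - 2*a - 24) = a + 4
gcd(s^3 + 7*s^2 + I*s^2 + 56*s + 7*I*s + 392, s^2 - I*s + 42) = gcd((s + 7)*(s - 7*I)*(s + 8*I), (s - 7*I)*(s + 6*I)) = s - 7*I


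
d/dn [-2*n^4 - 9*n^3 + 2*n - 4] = -8*n^3 - 27*n^2 + 2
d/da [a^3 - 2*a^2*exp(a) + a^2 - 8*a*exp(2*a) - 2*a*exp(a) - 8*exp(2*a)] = -2*a^2*exp(a) + 3*a^2 - 16*a*exp(2*a) - 6*a*exp(a) + 2*a - 24*exp(2*a) - 2*exp(a)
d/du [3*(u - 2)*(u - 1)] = 6*u - 9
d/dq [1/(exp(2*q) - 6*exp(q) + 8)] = 2*(3 - exp(q))*exp(q)/(exp(2*q) - 6*exp(q) + 8)^2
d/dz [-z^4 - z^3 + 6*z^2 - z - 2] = -4*z^3 - 3*z^2 + 12*z - 1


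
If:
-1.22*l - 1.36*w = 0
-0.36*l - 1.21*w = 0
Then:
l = 0.00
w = 0.00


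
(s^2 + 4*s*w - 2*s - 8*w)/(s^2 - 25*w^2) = (s^2 + 4*s*w - 2*s - 8*w)/(s^2 - 25*w^2)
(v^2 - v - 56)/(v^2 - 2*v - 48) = (v + 7)/(v + 6)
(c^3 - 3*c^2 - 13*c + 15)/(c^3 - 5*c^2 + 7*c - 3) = (c^2 - 2*c - 15)/(c^2 - 4*c + 3)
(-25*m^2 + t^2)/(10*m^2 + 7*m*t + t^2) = (-5*m + t)/(2*m + t)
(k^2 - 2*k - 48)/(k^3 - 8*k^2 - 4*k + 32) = (k + 6)/(k^2 - 4)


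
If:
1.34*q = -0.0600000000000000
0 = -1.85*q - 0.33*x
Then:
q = -0.04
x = 0.25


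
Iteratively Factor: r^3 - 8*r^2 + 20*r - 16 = (r - 2)*(r^2 - 6*r + 8) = (r - 4)*(r - 2)*(r - 2)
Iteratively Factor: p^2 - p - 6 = (p + 2)*(p - 3)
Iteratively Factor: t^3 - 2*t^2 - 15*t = (t - 5)*(t^2 + 3*t) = (t - 5)*(t + 3)*(t)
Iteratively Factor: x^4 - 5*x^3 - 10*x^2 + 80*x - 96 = (x - 3)*(x^3 - 2*x^2 - 16*x + 32) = (x - 3)*(x + 4)*(x^2 - 6*x + 8) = (x - 3)*(x - 2)*(x + 4)*(x - 4)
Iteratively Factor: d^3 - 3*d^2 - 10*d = (d)*(d^2 - 3*d - 10) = d*(d - 5)*(d + 2)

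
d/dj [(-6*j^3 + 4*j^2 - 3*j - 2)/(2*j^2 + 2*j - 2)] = (-6*j^4 - 12*j^3 + 25*j^2 - 4*j + 5)/(2*(j^4 + 2*j^3 - j^2 - 2*j + 1))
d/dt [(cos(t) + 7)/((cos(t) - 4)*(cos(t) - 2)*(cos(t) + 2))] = (-109*cos(t) + 17*cos(2*t) + cos(3*t) - 71)*sin(t)/(2*(cos(t) - 4)^2*(cos(t) - 2)^2*(cos(t) + 2)^2)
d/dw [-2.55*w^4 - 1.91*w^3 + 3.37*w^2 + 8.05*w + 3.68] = -10.2*w^3 - 5.73*w^2 + 6.74*w + 8.05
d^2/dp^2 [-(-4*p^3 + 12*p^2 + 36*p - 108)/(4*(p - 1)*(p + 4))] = 2*(13*p^3 + 9*p^2 + 183*p + 195)/(p^6 + 9*p^5 + 15*p^4 - 45*p^3 - 60*p^2 + 144*p - 64)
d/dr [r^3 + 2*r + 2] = 3*r^2 + 2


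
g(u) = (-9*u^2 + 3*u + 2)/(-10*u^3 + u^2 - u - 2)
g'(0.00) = -1.00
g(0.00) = -1.00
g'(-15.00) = 0.00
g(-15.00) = -0.06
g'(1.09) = 0.27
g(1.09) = 0.37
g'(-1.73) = -0.33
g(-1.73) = -0.55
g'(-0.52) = -461.36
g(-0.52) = -10.15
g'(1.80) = -0.09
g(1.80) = 0.37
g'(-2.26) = -0.19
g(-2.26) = -0.42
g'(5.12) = -0.03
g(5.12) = 0.17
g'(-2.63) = -0.14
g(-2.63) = -0.36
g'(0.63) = 1.93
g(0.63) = -0.07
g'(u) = (3 - 18*u)/(-10*u^3 + u^2 - u - 2) + (-9*u^2 + 3*u + 2)*(30*u^2 - 2*u + 1)/(-10*u^3 + u^2 - u - 2)^2 = 2*(-45*u^4 + 30*u^3 + 33*u^2 + 16*u - 2)/(100*u^6 - 20*u^5 + 21*u^4 + 38*u^3 - 3*u^2 + 4*u + 4)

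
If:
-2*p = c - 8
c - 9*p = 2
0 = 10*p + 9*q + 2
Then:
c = 76/11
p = 6/11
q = -82/99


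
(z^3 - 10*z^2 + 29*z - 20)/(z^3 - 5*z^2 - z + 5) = (z - 4)/(z + 1)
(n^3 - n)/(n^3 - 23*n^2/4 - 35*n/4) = 4*(1 - n^2)/(-4*n^2 + 23*n + 35)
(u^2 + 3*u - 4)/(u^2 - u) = (u + 4)/u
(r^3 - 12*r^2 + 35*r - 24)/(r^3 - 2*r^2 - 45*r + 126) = (r^2 - 9*r + 8)/(r^2 + r - 42)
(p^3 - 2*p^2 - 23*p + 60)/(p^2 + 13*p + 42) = (p^3 - 2*p^2 - 23*p + 60)/(p^2 + 13*p + 42)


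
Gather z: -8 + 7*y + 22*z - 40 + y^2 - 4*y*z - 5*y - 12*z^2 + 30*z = y^2 + 2*y - 12*z^2 + z*(52 - 4*y) - 48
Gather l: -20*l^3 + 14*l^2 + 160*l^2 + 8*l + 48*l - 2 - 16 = -20*l^3 + 174*l^2 + 56*l - 18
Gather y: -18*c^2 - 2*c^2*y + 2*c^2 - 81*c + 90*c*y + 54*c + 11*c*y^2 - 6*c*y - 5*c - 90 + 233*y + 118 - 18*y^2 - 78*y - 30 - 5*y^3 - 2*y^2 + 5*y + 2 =-16*c^2 - 32*c - 5*y^3 + y^2*(11*c - 20) + y*(-2*c^2 + 84*c + 160)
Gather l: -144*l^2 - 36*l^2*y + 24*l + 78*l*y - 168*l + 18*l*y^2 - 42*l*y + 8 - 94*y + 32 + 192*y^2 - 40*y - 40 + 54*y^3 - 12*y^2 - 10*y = l^2*(-36*y - 144) + l*(18*y^2 + 36*y - 144) + 54*y^3 + 180*y^2 - 144*y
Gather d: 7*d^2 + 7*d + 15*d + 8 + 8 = 7*d^2 + 22*d + 16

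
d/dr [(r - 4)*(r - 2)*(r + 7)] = 3*r^2 + 2*r - 34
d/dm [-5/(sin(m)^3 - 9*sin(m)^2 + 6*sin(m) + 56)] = 15*(sin(m)^2 - 6*sin(m) + 2)*cos(m)/(sin(m)^3 - 9*sin(m)^2 + 6*sin(m) + 56)^2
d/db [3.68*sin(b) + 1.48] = 3.68*cos(b)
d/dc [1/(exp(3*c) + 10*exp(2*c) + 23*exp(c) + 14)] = (-3*exp(2*c) - 20*exp(c) - 23)*exp(c)/(exp(3*c) + 10*exp(2*c) + 23*exp(c) + 14)^2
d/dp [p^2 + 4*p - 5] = 2*p + 4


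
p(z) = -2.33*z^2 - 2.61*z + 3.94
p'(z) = -4.66*z - 2.61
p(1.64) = -6.61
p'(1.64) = -10.25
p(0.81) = 0.30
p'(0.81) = -6.38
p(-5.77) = -58.57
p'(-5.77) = 24.28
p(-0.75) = 4.59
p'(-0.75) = 0.88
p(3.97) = -43.14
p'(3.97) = -21.11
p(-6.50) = -77.54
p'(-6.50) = 27.68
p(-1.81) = 1.03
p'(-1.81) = 5.82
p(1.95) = -10.01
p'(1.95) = -11.70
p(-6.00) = -64.28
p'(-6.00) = 25.35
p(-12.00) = -300.26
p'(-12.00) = 53.31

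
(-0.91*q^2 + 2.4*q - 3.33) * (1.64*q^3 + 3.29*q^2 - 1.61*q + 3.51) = -1.4924*q^5 + 0.942099999999999*q^4 + 3.8999*q^3 - 18.0138*q^2 + 13.7853*q - 11.6883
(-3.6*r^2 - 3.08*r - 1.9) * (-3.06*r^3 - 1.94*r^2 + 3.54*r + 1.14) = 11.016*r^5 + 16.4088*r^4 - 0.954799999999999*r^3 - 11.3212*r^2 - 10.2372*r - 2.166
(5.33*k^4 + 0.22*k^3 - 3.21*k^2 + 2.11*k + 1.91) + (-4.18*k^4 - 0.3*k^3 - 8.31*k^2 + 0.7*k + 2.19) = 1.15*k^4 - 0.08*k^3 - 11.52*k^2 + 2.81*k + 4.1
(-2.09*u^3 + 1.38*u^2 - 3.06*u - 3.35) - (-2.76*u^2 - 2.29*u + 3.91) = -2.09*u^3 + 4.14*u^2 - 0.77*u - 7.26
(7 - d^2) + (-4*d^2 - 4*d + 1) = -5*d^2 - 4*d + 8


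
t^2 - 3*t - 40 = (t - 8)*(t + 5)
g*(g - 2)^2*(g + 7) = g^4 + 3*g^3 - 24*g^2 + 28*g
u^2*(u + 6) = u^3 + 6*u^2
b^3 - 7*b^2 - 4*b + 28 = (b - 7)*(b - 2)*(b + 2)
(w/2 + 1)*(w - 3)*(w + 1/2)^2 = w^4/2 - 27*w^2/8 - 25*w/8 - 3/4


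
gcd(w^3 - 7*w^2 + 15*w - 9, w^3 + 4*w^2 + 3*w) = 1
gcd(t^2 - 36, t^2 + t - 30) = t + 6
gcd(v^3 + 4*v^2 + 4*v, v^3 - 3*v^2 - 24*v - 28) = v^2 + 4*v + 4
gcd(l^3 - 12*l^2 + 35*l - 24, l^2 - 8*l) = l - 8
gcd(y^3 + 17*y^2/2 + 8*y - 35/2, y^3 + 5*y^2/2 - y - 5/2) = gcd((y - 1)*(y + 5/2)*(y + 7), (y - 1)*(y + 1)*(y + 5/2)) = y^2 + 3*y/2 - 5/2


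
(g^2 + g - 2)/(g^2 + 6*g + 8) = (g - 1)/(g + 4)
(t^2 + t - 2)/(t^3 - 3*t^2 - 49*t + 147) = (t^2 + t - 2)/(t^3 - 3*t^2 - 49*t + 147)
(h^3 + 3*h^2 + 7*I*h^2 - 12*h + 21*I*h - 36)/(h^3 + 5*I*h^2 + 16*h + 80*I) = (h^2 + 3*h*(1 + I) + 9*I)/(h^2 + I*h + 20)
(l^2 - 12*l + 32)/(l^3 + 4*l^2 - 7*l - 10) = (l^2 - 12*l + 32)/(l^3 + 4*l^2 - 7*l - 10)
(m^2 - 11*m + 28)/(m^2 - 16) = (m - 7)/(m + 4)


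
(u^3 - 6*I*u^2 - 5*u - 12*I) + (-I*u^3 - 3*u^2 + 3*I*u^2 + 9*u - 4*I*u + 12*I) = u^3 - I*u^3 - 3*u^2 - 3*I*u^2 + 4*u - 4*I*u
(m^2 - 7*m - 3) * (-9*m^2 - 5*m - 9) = -9*m^4 + 58*m^3 + 53*m^2 + 78*m + 27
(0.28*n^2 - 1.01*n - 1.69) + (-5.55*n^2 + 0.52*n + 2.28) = -5.27*n^2 - 0.49*n + 0.59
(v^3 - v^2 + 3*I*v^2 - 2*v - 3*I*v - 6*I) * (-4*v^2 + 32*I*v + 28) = -4*v^5 + 4*v^4 + 20*I*v^4 - 60*v^3 - 20*I*v^3 + 68*v^2 + 44*I*v^2 + 136*v - 84*I*v - 168*I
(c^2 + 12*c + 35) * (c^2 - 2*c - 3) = c^4 + 10*c^3 + 8*c^2 - 106*c - 105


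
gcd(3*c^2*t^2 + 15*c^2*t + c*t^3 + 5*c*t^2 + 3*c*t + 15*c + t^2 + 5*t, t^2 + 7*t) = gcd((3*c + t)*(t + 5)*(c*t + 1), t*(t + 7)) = 1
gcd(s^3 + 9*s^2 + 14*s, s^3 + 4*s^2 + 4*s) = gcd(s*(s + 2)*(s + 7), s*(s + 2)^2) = s^2 + 2*s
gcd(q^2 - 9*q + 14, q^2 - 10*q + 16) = q - 2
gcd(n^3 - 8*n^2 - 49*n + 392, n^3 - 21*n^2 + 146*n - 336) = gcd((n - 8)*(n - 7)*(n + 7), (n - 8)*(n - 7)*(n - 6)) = n^2 - 15*n + 56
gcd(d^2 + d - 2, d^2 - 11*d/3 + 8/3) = d - 1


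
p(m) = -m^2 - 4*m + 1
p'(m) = -2*m - 4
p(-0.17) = 1.65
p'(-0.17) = -3.66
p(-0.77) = 3.49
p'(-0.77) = -2.46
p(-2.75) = 4.44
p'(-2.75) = 1.50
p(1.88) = -10.05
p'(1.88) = -7.76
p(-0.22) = 1.83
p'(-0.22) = -3.56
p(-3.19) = 3.58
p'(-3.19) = 2.38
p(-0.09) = 1.35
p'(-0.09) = -3.82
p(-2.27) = 4.93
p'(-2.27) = 0.54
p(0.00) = 1.00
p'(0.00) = -4.00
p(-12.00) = -95.00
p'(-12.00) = 20.00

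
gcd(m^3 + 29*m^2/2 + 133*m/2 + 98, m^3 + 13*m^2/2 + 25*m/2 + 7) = m + 7/2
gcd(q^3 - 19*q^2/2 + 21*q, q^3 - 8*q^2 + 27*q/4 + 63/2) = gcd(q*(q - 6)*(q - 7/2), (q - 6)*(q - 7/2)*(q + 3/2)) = q^2 - 19*q/2 + 21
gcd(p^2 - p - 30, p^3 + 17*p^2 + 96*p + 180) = p + 5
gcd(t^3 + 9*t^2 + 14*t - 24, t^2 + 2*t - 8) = t + 4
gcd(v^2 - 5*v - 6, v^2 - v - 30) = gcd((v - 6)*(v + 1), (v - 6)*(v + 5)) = v - 6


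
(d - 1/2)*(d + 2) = d^2 + 3*d/2 - 1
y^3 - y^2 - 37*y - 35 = (y - 7)*(y + 1)*(y + 5)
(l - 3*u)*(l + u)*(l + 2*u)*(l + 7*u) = l^4 + 7*l^3*u - 7*l^2*u^2 - 55*l*u^3 - 42*u^4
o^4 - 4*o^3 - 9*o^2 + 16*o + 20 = (o - 5)*(o - 2)*(o + 1)*(o + 2)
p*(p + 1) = p^2 + p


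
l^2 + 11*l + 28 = (l + 4)*(l + 7)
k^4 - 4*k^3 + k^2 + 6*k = k*(k - 3)*(k - 2)*(k + 1)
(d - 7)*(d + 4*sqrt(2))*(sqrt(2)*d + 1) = sqrt(2)*d^3 - 7*sqrt(2)*d^2 + 9*d^2 - 63*d + 4*sqrt(2)*d - 28*sqrt(2)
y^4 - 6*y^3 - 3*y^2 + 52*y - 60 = (y - 5)*(y - 2)^2*(y + 3)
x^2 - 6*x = x*(x - 6)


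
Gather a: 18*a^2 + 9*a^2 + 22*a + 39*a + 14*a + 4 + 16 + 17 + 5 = 27*a^2 + 75*a + 42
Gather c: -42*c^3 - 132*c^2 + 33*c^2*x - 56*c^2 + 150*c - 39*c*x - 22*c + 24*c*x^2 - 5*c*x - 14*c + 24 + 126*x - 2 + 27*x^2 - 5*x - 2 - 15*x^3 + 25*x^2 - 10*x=-42*c^3 + c^2*(33*x - 188) + c*(24*x^2 - 44*x + 114) - 15*x^3 + 52*x^2 + 111*x + 20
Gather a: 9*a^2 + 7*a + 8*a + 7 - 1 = 9*a^2 + 15*a + 6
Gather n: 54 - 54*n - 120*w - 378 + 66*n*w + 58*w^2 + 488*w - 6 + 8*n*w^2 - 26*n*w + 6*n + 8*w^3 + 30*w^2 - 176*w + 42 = n*(8*w^2 + 40*w - 48) + 8*w^3 + 88*w^2 + 192*w - 288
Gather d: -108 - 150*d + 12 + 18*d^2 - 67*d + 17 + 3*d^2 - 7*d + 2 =21*d^2 - 224*d - 77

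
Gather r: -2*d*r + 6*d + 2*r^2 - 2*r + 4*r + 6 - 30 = 6*d + 2*r^2 + r*(2 - 2*d) - 24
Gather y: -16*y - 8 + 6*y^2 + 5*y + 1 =6*y^2 - 11*y - 7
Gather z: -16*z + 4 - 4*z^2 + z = -4*z^2 - 15*z + 4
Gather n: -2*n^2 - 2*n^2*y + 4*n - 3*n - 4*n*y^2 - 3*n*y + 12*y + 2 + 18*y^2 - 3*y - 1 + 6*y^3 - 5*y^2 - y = n^2*(-2*y - 2) + n*(-4*y^2 - 3*y + 1) + 6*y^3 + 13*y^2 + 8*y + 1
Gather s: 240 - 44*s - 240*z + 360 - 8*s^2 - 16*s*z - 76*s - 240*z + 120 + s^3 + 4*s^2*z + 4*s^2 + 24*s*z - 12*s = s^3 + s^2*(4*z - 4) + s*(8*z - 132) - 480*z + 720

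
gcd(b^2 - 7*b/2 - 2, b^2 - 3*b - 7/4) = b + 1/2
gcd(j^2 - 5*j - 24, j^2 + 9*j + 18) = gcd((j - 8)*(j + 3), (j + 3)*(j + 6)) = j + 3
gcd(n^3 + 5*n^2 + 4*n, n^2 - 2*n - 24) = n + 4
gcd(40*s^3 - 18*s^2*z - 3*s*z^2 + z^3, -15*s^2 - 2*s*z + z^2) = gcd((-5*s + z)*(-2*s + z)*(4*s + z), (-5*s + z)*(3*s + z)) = -5*s + z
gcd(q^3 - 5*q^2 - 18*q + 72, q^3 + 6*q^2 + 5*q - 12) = q + 4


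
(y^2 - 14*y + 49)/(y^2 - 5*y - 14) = (y - 7)/(y + 2)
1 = 1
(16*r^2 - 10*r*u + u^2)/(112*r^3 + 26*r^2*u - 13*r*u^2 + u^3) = (2*r - u)/(14*r^2 + 5*r*u - u^2)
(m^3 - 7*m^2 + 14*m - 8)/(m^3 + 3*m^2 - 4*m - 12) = (m^2 - 5*m + 4)/(m^2 + 5*m + 6)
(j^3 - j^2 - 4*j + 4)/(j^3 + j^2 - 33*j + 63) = (j^3 - j^2 - 4*j + 4)/(j^3 + j^2 - 33*j + 63)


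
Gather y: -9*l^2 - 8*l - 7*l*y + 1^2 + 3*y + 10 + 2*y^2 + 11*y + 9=-9*l^2 - 8*l + 2*y^2 + y*(14 - 7*l) + 20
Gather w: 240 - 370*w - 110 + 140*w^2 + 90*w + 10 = 140*w^2 - 280*w + 140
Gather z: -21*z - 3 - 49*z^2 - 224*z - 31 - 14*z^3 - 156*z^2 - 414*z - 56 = -14*z^3 - 205*z^2 - 659*z - 90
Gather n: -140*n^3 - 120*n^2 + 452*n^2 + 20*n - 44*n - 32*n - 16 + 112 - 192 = -140*n^3 + 332*n^2 - 56*n - 96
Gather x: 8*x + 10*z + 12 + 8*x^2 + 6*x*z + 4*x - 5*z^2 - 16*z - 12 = 8*x^2 + x*(6*z + 12) - 5*z^2 - 6*z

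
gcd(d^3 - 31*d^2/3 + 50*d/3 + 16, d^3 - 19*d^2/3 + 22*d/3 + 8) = d^2 - 7*d/3 - 2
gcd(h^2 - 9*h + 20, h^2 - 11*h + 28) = h - 4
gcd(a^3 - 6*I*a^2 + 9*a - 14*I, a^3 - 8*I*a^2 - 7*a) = a^2 - 8*I*a - 7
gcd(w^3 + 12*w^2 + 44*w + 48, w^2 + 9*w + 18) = w + 6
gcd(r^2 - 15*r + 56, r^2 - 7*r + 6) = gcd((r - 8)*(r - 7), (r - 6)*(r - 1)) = 1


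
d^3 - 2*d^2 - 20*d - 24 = (d - 6)*(d + 2)^2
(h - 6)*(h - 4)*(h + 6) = h^3 - 4*h^2 - 36*h + 144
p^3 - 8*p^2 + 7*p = p*(p - 7)*(p - 1)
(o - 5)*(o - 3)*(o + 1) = o^3 - 7*o^2 + 7*o + 15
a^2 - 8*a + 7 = (a - 7)*(a - 1)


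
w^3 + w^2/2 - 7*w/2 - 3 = (w - 2)*(w + 1)*(w + 3/2)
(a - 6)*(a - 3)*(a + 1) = a^3 - 8*a^2 + 9*a + 18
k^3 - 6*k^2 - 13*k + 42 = (k - 7)*(k - 2)*(k + 3)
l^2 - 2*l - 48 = (l - 8)*(l + 6)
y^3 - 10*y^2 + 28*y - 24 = (y - 6)*(y - 2)^2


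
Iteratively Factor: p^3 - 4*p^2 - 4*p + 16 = (p - 2)*(p^2 - 2*p - 8) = (p - 4)*(p - 2)*(p + 2)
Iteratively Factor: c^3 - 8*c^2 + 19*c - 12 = (c - 1)*(c^2 - 7*c + 12) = (c - 3)*(c - 1)*(c - 4)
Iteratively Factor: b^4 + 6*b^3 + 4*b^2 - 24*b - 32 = (b + 4)*(b^3 + 2*b^2 - 4*b - 8) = (b + 2)*(b + 4)*(b^2 - 4) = (b - 2)*(b + 2)*(b + 4)*(b + 2)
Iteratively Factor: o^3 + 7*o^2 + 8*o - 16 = (o + 4)*(o^2 + 3*o - 4) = (o + 4)^2*(o - 1)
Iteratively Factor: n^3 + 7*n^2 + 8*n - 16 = (n - 1)*(n^2 + 8*n + 16) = (n - 1)*(n + 4)*(n + 4)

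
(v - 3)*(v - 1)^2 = v^3 - 5*v^2 + 7*v - 3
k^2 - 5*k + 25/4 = (k - 5/2)^2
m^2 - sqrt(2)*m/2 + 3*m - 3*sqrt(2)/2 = (m + 3)*(m - sqrt(2)/2)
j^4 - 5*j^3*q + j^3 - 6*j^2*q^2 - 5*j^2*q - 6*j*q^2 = j*(j + 1)*(j - 6*q)*(j + q)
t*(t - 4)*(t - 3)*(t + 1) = t^4 - 6*t^3 + 5*t^2 + 12*t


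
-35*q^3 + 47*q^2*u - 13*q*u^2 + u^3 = (-7*q + u)*(-5*q + u)*(-q + u)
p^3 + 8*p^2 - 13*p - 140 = (p - 4)*(p + 5)*(p + 7)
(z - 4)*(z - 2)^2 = z^3 - 8*z^2 + 20*z - 16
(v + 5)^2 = v^2 + 10*v + 25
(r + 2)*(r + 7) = r^2 + 9*r + 14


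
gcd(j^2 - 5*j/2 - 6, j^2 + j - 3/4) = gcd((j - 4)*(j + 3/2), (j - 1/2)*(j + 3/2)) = j + 3/2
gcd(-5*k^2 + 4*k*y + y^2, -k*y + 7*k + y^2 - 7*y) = -k + y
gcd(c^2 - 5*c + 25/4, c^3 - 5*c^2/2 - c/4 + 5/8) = c - 5/2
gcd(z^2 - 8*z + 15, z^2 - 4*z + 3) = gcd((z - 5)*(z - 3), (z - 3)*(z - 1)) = z - 3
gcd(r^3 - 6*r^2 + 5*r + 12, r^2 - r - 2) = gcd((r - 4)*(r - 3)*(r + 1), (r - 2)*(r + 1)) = r + 1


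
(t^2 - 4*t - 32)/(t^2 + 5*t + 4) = (t - 8)/(t + 1)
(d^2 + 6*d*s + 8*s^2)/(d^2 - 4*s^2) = (-d - 4*s)/(-d + 2*s)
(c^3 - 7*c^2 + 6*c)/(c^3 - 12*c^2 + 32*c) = (c^2 - 7*c + 6)/(c^2 - 12*c + 32)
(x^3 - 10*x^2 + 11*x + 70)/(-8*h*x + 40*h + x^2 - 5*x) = (x^2 - 5*x - 14)/(-8*h + x)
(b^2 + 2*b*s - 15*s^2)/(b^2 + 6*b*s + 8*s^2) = (b^2 + 2*b*s - 15*s^2)/(b^2 + 6*b*s + 8*s^2)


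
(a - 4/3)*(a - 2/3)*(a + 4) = a^3 + 2*a^2 - 64*a/9 + 32/9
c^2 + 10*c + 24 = (c + 4)*(c + 6)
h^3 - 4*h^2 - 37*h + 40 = (h - 8)*(h - 1)*(h + 5)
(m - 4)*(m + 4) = m^2 - 16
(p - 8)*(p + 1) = p^2 - 7*p - 8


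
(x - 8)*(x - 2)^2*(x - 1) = x^4 - 13*x^3 + 48*x^2 - 68*x + 32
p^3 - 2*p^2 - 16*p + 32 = (p - 4)*(p - 2)*(p + 4)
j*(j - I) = j^2 - I*j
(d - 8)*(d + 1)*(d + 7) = d^3 - 57*d - 56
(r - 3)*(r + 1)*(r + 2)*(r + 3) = r^4 + 3*r^3 - 7*r^2 - 27*r - 18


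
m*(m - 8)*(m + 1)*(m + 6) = m^4 - m^3 - 50*m^2 - 48*m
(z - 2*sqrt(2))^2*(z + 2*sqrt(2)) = z^3 - 2*sqrt(2)*z^2 - 8*z + 16*sqrt(2)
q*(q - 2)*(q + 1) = q^3 - q^2 - 2*q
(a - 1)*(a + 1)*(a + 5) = a^3 + 5*a^2 - a - 5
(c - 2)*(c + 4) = c^2 + 2*c - 8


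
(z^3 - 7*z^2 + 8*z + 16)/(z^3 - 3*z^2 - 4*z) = (z - 4)/z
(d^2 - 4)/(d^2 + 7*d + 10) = (d - 2)/(d + 5)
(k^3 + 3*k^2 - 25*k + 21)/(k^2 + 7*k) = k - 4 + 3/k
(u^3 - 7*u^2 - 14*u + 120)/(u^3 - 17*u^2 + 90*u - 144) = (u^2 - u - 20)/(u^2 - 11*u + 24)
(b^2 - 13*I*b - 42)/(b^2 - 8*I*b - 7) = (b - 6*I)/(b - I)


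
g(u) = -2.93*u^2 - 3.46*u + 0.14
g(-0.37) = 1.02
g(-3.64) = -26.09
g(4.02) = -61.12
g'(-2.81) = 13.01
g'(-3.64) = 17.87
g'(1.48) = -12.13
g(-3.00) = -15.85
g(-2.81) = -13.27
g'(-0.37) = -1.29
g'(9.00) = -56.20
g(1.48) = -11.40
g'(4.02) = -27.02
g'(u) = -5.86*u - 3.46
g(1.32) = -9.53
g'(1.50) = -12.25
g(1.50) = -11.64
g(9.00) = -268.33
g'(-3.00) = 14.12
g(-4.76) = -49.78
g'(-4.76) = 24.43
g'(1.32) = -11.20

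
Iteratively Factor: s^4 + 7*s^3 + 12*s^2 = (s + 4)*(s^3 + 3*s^2) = s*(s + 4)*(s^2 + 3*s) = s^2*(s + 4)*(s + 3)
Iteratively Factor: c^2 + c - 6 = (c - 2)*(c + 3)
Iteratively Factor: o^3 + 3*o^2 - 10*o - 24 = (o - 3)*(o^2 + 6*o + 8) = (o - 3)*(o + 2)*(o + 4)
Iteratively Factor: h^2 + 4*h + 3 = (h + 1)*(h + 3)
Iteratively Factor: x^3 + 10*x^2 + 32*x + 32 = (x + 2)*(x^2 + 8*x + 16) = (x + 2)*(x + 4)*(x + 4)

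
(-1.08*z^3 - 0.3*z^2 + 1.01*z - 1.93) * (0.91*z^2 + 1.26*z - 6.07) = -0.9828*z^5 - 1.6338*z^4 + 7.0967*z^3 + 1.3373*z^2 - 8.5625*z + 11.7151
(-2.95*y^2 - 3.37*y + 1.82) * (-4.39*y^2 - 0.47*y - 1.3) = 12.9505*y^4 + 16.1808*y^3 - 2.5709*y^2 + 3.5256*y - 2.366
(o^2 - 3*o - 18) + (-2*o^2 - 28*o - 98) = -o^2 - 31*o - 116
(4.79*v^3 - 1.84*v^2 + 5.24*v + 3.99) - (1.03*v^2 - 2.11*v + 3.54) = 4.79*v^3 - 2.87*v^2 + 7.35*v + 0.45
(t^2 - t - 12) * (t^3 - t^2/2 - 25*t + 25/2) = t^5 - 3*t^4/2 - 73*t^3/2 + 87*t^2/2 + 575*t/2 - 150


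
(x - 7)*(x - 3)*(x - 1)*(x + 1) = x^4 - 10*x^3 + 20*x^2 + 10*x - 21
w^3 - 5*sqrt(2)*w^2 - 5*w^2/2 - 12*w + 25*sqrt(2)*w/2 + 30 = (w - 5/2)*(w - 6*sqrt(2))*(w + sqrt(2))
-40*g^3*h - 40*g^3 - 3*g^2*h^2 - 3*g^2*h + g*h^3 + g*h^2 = (-8*g + h)*(5*g + h)*(g*h + g)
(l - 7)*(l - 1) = l^2 - 8*l + 7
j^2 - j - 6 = (j - 3)*(j + 2)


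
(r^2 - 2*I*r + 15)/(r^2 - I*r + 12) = (r - 5*I)/(r - 4*I)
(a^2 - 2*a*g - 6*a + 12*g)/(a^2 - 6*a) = (a - 2*g)/a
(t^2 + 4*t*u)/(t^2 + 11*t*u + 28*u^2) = t/(t + 7*u)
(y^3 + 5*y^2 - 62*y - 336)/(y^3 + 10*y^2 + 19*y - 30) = (y^2 - y - 56)/(y^2 + 4*y - 5)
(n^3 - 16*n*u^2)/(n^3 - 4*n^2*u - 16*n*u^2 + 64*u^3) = n/(n - 4*u)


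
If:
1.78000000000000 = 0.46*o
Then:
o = 3.87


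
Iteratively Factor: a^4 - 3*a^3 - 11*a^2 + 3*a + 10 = (a + 1)*(a^3 - 4*a^2 - 7*a + 10) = (a - 1)*(a + 1)*(a^2 - 3*a - 10) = (a - 5)*(a - 1)*(a + 1)*(a + 2)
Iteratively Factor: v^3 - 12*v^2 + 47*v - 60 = (v - 3)*(v^2 - 9*v + 20) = (v - 5)*(v - 3)*(v - 4)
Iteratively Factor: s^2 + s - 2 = (s + 2)*(s - 1)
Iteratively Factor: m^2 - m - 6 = (m - 3)*(m + 2)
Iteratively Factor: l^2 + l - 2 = (l - 1)*(l + 2)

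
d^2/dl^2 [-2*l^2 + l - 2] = -4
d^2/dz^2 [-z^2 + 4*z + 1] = -2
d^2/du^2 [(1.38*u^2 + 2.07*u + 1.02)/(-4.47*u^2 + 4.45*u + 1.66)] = (-2.8421709430404e-14*u^4 - 137.621466*u^3 - 183.722364*u^2 + 29.577096*u - 32.557584)/(89.314623*u^6 - 266.745015*u^5 + 166.046643*u^4 + 109.998215*u^3 - 61.663854*u^2 - 36.78726*u - 4.574296)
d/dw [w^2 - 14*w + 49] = 2*w - 14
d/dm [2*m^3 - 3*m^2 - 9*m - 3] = 6*m^2 - 6*m - 9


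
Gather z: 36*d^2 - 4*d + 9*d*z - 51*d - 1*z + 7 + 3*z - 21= 36*d^2 - 55*d + z*(9*d + 2) - 14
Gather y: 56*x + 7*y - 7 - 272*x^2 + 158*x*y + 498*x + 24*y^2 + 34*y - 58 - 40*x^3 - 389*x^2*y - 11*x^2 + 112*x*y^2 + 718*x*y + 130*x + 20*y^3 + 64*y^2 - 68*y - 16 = -40*x^3 - 283*x^2 + 684*x + 20*y^3 + y^2*(112*x + 88) + y*(-389*x^2 + 876*x - 27) - 81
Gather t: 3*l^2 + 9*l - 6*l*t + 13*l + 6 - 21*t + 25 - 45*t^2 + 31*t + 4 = 3*l^2 + 22*l - 45*t^2 + t*(10 - 6*l) + 35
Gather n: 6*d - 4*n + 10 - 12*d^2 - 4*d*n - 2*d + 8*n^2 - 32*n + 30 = -12*d^2 + 4*d + 8*n^2 + n*(-4*d - 36) + 40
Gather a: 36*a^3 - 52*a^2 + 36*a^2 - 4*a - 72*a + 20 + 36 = 36*a^3 - 16*a^2 - 76*a + 56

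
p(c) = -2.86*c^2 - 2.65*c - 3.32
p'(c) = -5.72*c - 2.65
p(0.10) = -3.61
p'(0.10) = -3.22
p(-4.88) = -58.50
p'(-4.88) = 25.26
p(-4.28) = -44.37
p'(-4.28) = 21.83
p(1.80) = -17.36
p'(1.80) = -12.95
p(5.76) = -113.47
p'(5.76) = -35.60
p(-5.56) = -77.00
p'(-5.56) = 29.15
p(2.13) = -21.94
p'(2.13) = -14.83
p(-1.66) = -6.80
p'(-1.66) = 6.85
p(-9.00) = -211.13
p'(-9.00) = 48.83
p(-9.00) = -211.13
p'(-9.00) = 48.83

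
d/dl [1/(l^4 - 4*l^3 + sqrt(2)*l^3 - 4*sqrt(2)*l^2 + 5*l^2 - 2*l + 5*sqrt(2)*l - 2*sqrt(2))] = (-4*l^3 - 3*sqrt(2)*l^2 + 12*l^2 - 10*l + 8*sqrt(2)*l - 5*sqrt(2) + 2)/(l^4 - 4*l^3 + sqrt(2)*l^3 - 4*sqrt(2)*l^2 + 5*l^2 - 2*l + 5*sqrt(2)*l - 2*sqrt(2))^2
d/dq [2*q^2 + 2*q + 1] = 4*q + 2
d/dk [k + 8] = 1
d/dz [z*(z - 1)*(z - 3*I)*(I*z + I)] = 4*I*z^3 + 9*z^2 - 2*I*z - 3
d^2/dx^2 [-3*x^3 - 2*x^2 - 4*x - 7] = -18*x - 4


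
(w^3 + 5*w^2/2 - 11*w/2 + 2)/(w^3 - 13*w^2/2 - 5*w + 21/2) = (2*w^2 + 7*w - 4)/(2*w^2 - 11*w - 21)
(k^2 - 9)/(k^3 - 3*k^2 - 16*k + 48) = (k + 3)/(k^2 - 16)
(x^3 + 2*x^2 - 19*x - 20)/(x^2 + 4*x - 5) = (x^2 - 3*x - 4)/(x - 1)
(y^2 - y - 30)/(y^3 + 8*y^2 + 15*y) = (y - 6)/(y*(y + 3))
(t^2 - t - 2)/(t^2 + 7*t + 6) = (t - 2)/(t + 6)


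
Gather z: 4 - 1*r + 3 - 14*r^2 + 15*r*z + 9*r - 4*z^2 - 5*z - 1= -14*r^2 + 8*r - 4*z^2 + z*(15*r - 5) + 6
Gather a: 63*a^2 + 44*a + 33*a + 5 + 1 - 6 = 63*a^2 + 77*a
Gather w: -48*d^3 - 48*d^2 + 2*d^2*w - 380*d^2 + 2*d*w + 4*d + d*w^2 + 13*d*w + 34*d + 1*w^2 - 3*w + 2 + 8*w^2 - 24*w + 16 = -48*d^3 - 428*d^2 + 38*d + w^2*(d + 9) + w*(2*d^2 + 15*d - 27) + 18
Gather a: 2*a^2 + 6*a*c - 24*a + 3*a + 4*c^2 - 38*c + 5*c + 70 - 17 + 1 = 2*a^2 + a*(6*c - 21) + 4*c^2 - 33*c + 54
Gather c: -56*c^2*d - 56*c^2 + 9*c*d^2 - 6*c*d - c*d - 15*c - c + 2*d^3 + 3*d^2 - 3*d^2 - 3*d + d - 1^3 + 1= c^2*(-56*d - 56) + c*(9*d^2 - 7*d - 16) + 2*d^3 - 2*d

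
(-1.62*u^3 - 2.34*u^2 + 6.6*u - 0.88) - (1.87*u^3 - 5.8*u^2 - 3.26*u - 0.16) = -3.49*u^3 + 3.46*u^2 + 9.86*u - 0.72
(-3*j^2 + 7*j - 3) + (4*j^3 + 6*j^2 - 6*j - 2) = 4*j^3 + 3*j^2 + j - 5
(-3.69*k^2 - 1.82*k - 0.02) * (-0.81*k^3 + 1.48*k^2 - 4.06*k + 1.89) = 2.9889*k^5 - 3.987*k^4 + 12.304*k^3 + 0.3855*k^2 - 3.3586*k - 0.0378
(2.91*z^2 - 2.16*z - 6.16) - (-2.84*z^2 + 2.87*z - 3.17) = 5.75*z^2 - 5.03*z - 2.99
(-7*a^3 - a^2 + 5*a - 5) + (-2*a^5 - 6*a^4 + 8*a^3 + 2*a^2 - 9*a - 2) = -2*a^5 - 6*a^4 + a^3 + a^2 - 4*a - 7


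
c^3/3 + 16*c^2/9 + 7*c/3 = c*(c/3 + 1)*(c + 7/3)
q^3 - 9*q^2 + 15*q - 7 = (q - 7)*(q - 1)^2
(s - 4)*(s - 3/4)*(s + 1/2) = s^3 - 17*s^2/4 + 5*s/8 + 3/2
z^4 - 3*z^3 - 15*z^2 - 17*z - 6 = (z - 6)*(z + 1)^3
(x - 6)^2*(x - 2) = x^3 - 14*x^2 + 60*x - 72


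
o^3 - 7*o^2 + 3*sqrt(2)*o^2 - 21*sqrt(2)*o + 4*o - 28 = (o - 7)*(o + sqrt(2))*(o + 2*sqrt(2))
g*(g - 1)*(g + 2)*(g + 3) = g^4 + 4*g^3 + g^2 - 6*g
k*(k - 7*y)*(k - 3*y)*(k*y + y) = k^4*y - 10*k^3*y^2 + k^3*y + 21*k^2*y^3 - 10*k^2*y^2 + 21*k*y^3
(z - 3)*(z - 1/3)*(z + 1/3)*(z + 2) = z^4 - z^3 - 55*z^2/9 + z/9 + 2/3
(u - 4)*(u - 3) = u^2 - 7*u + 12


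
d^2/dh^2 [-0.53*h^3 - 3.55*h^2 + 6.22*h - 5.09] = -3.18*h - 7.1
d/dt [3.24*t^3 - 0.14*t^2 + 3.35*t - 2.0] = 9.72*t^2 - 0.28*t + 3.35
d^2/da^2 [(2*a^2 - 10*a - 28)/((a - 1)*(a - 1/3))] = 36*(-11*a^3 - 129*a^2 + 183*a - 67)/(27*a^6 - 108*a^5 + 171*a^4 - 136*a^3 + 57*a^2 - 12*a + 1)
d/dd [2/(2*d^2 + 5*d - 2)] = 2*(-4*d - 5)/(2*d^2 + 5*d - 2)^2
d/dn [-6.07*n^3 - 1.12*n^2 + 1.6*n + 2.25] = -18.21*n^2 - 2.24*n + 1.6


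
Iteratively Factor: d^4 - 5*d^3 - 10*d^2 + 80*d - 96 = (d - 4)*(d^3 - d^2 - 14*d + 24) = (d - 4)*(d + 4)*(d^2 - 5*d + 6) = (d - 4)*(d - 2)*(d + 4)*(d - 3)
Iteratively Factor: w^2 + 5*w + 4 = (w + 1)*(w + 4)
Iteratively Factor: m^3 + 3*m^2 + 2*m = (m)*(m^2 + 3*m + 2) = m*(m + 2)*(m + 1)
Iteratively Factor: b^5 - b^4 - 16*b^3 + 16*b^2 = (b)*(b^4 - b^3 - 16*b^2 + 16*b) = b*(b + 4)*(b^3 - 5*b^2 + 4*b) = b*(b - 1)*(b + 4)*(b^2 - 4*b) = b*(b - 4)*(b - 1)*(b + 4)*(b)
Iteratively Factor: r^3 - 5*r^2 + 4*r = (r - 1)*(r^2 - 4*r) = r*(r - 1)*(r - 4)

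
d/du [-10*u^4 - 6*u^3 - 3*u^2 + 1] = 2*u*(-20*u^2 - 9*u - 3)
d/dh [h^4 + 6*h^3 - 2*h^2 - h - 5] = 4*h^3 + 18*h^2 - 4*h - 1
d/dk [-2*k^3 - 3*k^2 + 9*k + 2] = -6*k^2 - 6*k + 9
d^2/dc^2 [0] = 0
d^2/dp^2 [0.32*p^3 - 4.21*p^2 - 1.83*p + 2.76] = 1.92*p - 8.42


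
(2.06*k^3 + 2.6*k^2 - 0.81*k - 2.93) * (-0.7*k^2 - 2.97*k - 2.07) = -1.442*k^5 - 7.9382*k^4 - 11.4192*k^3 - 0.925299999999999*k^2 + 10.3788*k + 6.0651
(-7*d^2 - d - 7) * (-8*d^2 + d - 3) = 56*d^4 + d^3 + 76*d^2 - 4*d + 21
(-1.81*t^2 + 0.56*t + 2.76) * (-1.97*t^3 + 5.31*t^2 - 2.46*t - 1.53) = 3.5657*t^5 - 10.7143*t^4 + 1.989*t^3 + 16.0473*t^2 - 7.6464*t - 4.2228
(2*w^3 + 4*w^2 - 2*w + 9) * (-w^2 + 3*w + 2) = -2*w^5 + 2*w^4 + 18*w^3 - 7*w^2 + 23*w + 18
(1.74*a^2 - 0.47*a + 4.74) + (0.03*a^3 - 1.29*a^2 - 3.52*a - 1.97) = 0.03*a^3 + 0.45*a^2 - 3.99*a + 2.77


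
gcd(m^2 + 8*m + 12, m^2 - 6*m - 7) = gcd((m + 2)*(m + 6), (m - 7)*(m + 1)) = 1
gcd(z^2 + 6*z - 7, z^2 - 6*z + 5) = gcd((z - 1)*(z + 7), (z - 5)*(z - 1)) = z - 1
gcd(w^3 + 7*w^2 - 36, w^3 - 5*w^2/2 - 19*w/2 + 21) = w^2 + w - 6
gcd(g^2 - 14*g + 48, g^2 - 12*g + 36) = g - 6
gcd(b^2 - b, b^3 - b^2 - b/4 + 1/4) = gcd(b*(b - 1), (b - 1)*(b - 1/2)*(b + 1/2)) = b - 1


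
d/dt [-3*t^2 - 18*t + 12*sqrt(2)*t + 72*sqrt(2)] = -6*t - 18 + 12*sqrt(2)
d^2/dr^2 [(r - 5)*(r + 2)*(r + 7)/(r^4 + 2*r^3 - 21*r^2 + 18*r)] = 2*(r^9 + 12*r^8 - 99*r^7 - 1180*r^6 - 1059*r^5 + 16698*r^4 + 10281*r^3 - 100170*r^2 + 79380*r - 22680)/(r^3*(r^9 + 6*r^8 - 51*r^7 - 190*r^6 + 1287*r^5 + 594*r^4 - 12825*r^3 + 25758*r^2 - 20412*r + 5832))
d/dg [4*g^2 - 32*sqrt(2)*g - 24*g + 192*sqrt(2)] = 8*g - 32*sqrt(2) - 24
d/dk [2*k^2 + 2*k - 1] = 4*k + 2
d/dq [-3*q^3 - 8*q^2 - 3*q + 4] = -9*q^2 - 16*q - 3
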